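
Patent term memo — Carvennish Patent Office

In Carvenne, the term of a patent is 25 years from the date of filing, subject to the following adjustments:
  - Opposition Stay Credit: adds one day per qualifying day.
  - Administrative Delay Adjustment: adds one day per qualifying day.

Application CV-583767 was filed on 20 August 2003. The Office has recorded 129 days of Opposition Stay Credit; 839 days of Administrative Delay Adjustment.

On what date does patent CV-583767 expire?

Base term: filing date + 25 years → 20 August 2028.
Opposition Stay Credit: +129 days → 27 December 2028.
Administrative Delay Adjustment: +839 days → 15 April 2031.

2031-04-15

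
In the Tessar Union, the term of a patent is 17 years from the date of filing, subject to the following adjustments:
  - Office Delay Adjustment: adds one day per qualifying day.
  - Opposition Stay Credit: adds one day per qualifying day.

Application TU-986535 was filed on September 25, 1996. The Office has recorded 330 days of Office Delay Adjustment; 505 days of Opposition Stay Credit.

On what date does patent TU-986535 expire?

Base term: filing date + 17 years → 25 September 2013.
Office Delay Adjustment: +330 days → 21 August 2014.
Opposition Stay Credit: +505 days → 8 January 2016.

January 8, 2016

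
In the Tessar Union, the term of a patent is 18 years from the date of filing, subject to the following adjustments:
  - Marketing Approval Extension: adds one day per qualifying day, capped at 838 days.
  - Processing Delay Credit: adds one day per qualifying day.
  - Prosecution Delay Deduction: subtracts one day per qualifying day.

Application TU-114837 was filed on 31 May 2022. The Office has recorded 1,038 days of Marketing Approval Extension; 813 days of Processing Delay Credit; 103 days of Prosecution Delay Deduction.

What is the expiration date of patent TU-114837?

2044-08-26

Base term: filing date + 18 years → 31 May 2040.
Marketing Approval Extension: 1038 days claimed exceeds the 838-day cap, so +838 days → 16 September 2042.
Processing Delay Credit: +813 days → 7 December 2044.
Prosecution Delay Deduction: −103 days → 26 August 2044.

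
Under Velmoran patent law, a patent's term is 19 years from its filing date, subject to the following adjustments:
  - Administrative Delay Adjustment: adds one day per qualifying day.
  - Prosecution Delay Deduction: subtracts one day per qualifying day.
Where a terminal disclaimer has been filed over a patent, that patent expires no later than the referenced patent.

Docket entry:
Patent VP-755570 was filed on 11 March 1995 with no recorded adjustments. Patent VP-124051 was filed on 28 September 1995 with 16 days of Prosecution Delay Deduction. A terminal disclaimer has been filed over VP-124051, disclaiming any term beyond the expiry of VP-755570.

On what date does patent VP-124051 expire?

Natural term of VP-124051:
  Base: filing + 19 years → 28 September 2014.
  Prosecution Delay Deduction: −16 days → 12 September 2014.
Expiry of referenced patent VP-755570:
  Base: filing + 19 years → 11 March 2014.
Terminal disclaimer: VP-124051 expires on the earlier of 12 September 2014 and 11 March 2014.

2014-03-11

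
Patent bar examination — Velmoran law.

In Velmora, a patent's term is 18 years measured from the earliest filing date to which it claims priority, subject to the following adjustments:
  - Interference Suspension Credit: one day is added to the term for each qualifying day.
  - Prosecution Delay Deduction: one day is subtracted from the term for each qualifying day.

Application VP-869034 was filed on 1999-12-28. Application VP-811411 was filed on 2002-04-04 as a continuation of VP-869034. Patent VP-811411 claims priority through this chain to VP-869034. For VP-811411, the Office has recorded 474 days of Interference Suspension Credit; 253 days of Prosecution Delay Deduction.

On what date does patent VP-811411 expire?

2018-08-06

Earliest priority filing: 28 December 1999.
Base term: 28 December 1999 + 18 years → 28 December 2017.
Interference Suspension Credit: +474 days → 16 April 2019.
Prosecution Delay Deduction: −253 days → 6 August 2018.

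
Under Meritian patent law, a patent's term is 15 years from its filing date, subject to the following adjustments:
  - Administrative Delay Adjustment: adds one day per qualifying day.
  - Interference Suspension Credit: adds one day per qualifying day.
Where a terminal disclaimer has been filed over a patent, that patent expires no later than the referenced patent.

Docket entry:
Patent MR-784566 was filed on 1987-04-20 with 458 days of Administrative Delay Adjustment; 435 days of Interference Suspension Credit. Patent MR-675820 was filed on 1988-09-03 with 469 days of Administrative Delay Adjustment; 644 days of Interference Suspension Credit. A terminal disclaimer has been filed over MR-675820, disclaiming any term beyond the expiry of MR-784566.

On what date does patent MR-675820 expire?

Natural term of MR-675820:
  Base: filing + 15 years → 3 September 2003.
  Administrative Delay Adjustment: +469 days → 15 December 2004.
  Interference Suspension Credit: +644 days → 20 September 2006.
Expiry of referenced patent MR-784566:
  Base: filing + 15 years → 20 April 2002.
  Administrative Delay Adjustment: +458 days → 22 July 2003.
  Interference Suspension Credit: +435 days → 29 September 2004.
Terminal disclaimer: MR-675820 expires on the earlier of 20 September 2006 and 29 September 2004.

2004-09-29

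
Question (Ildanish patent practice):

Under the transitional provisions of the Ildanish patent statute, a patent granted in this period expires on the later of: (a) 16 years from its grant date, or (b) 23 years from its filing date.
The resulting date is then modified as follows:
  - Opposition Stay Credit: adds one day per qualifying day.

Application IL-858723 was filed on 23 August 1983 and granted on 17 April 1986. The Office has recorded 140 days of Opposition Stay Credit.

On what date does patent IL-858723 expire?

(a) grant + 16 years → 17 April 2002.
(b) filing + 23 years → 23 August 2006.
Later of the two: 23 August 2006.
Opposition Stay Credit: +140 days → 10 January 2007.

January 10, 2007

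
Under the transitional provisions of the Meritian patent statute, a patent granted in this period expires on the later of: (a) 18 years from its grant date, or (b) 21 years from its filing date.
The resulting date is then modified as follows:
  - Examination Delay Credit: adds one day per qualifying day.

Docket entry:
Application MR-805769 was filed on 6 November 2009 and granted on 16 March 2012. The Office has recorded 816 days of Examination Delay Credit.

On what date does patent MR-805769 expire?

(a) grant + 18 years → 16 March 2030.
(b) filing + 21 years → 6 November 2030.
Later of the two: 6 November 2030.
Examination Delay Credit: +816 days → 30 January 2033.

January 30, 2033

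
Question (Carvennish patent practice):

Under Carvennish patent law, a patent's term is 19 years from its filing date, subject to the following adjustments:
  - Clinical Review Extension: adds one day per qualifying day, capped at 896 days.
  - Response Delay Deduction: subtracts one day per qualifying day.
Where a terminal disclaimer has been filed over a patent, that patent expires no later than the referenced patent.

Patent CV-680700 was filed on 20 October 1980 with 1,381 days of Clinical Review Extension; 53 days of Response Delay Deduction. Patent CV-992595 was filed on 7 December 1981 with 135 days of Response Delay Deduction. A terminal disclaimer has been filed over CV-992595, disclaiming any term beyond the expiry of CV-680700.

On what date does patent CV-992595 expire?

July 25, 2000

Natural term of CV-992595:
  Base: filing + 19 years → 7 December 2000.
  Response Delay Deduction: −135 days → 25 July 2000.
Expiry of referenced patent CV-680700:
  Base: filing + 19 years → 20 October 1999.
  Clinical Review Extension: 1381 days claimed exceeds the 896-day cap, so +896 days → 3 April 2002.
  Response Delay Deduction: −53 days → 9 February 2002.
Terminal disclaimer: CV-992595 expires on the earlier of 25 July 2000 and 9 February 2002.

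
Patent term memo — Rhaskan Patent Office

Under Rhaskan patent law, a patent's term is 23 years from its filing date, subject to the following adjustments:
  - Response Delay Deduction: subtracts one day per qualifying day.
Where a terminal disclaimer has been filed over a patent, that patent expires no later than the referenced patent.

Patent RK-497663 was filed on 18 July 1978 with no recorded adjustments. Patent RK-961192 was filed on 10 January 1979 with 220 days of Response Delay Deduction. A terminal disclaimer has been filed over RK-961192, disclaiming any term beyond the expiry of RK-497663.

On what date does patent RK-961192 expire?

Natural term of RK-961192:
  Base: filing + 23 years → 10 January 2002.
  Response Delay Deduction: −220 days → 4 June 2001.
Expiry of referenced patent RK-497663:
  Base: filing + 23 years → 18 July 2001.
Terminal disclaimer: RK-961192 expires on the earlier of 4 June 2001 and 18 July 2001.

June 4, 2001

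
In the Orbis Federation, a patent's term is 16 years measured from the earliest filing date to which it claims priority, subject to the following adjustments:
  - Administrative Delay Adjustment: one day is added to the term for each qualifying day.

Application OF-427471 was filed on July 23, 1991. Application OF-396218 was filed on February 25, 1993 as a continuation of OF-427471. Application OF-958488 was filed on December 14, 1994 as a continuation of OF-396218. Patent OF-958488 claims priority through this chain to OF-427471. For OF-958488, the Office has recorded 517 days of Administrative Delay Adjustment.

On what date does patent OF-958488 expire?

Earliest priority filing: 23 July 1991.
Base term: 23 July 1991 + 16 years → 23 July 2007.
Administrative Delay Adjustment: +517 days → 21 December 2008.

2008-12-21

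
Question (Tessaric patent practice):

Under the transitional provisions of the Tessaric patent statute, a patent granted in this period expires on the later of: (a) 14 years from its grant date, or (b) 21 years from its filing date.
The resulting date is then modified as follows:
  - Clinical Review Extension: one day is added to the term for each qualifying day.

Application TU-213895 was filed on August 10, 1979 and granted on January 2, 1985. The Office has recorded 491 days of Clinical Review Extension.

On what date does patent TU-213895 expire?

2001-12-14

(a) grant + 14 years → 2 January 1999.
(b) filing + 21 years → 10 August 2000.
Later of the two: 10 August 2000.
Clinical Review Extension: +491 days → 14 December 2001.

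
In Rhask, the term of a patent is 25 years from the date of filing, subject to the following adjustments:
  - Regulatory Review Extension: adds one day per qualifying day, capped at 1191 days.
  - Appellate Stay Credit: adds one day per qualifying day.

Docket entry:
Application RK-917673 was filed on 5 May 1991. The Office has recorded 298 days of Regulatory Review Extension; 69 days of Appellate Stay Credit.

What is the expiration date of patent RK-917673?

2017-05-07

Base term: filing date + 25 years → 5 May 2016.
Regulatory Review Extension: 298 days (within the 1191-day cap) → +298 days → 27 February 2017.
Appellate Stay Credit: +69 days → 7 May 2017.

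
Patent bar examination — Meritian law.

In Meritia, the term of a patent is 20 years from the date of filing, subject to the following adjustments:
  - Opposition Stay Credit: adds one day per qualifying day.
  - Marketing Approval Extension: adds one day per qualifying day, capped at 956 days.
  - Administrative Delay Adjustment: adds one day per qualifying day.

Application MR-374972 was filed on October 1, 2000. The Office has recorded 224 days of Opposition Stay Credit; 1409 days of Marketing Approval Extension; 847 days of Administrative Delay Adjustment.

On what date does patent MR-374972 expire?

2026-04-20

Base term: filing date + 20 years → 1 October 2020.
Opposition Stay Credit: +224 days → 13 May 2021.
Marketing Approval Extension: 1409 days claimed exceeds the 956-day cap, so +956 days → 25 December 2023.
Administrative Delay Adjustment: +847 days → 20 April 2026.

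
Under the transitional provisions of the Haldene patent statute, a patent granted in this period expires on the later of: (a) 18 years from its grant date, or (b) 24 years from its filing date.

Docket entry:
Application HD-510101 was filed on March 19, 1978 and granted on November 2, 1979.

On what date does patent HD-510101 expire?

(a) grant + 18 years → 2 November 1997.
(b) filing + 24 years → 19 March 2002.
Later of the two: 19 March 2002.

2002-03-19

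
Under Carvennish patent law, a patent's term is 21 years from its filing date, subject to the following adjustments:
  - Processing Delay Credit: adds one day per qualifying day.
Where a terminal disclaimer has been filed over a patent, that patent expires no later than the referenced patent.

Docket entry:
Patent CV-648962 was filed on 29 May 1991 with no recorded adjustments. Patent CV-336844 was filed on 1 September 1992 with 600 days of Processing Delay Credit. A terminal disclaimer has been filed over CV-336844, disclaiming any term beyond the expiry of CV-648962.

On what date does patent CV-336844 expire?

Natural term of CV-336844:
  Base: filing + 21 years → 1 September 2013.
  Processing Delay Credit: +600 days → 24 April 2015.
Expiry of referenced patent CV-648962:
  Base: filing + 21 years → 29 May 2012.
Terminal disclaimer: CV-336844 expires on the earlier of 24 April 2015 and 29 May 2012.

2012-05-29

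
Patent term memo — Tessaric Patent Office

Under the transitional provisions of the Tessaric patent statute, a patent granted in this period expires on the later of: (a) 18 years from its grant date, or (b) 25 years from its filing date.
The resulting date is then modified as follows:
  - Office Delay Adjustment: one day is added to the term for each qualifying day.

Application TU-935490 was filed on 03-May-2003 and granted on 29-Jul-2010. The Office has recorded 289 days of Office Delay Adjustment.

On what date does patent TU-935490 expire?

(a) grant + 18 years → 29 July 2028.
(b) filing + 25 years → 3 May 2028.
Later of the two: 29 July 2028.
Office Delay Adjustment: +289 days → 14 May 2029.

May 14, 2029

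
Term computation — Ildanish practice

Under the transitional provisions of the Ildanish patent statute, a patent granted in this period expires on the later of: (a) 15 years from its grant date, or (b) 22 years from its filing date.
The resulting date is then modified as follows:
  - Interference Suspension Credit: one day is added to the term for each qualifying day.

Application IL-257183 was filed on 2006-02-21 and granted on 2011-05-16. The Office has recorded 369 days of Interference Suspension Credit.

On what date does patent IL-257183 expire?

2029-02-24

(a) grant + 15 years → 16 May 2026.
(b) filing + 22 years → 21 February 2028.
Later of the two: 21 February 2028.
Interference Suspension Credit: +369 days → 24 February 2029.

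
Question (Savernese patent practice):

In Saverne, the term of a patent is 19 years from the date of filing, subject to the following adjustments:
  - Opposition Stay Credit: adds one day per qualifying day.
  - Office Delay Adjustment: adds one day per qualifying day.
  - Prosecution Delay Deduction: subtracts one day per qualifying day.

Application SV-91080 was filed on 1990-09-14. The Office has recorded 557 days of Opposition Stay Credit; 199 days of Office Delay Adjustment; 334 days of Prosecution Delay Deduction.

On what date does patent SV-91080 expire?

2010-11-10

Base term: filing date + 19 years → 14 September 2009.
Opposition Stay Credit: +557 days → 25 March 2011.
Office Delay Adjustment: +199 days → 10 October 2011.
Prosecution Delay Deduction: −334 days → 10 November 2010.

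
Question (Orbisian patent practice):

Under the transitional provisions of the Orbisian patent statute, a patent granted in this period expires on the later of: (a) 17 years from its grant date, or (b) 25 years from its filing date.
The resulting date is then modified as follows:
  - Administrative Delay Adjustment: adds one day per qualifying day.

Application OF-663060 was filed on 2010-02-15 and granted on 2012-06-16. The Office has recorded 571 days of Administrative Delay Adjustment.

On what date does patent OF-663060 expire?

(a) grant + 17 years → 16 June 2029.
(b) filing + 25 years → 15 February 2035.
Later of the two: 15 February 2035.
Administrative Delay Adjustment: +571 days → 8 September 2036.

2036-09-08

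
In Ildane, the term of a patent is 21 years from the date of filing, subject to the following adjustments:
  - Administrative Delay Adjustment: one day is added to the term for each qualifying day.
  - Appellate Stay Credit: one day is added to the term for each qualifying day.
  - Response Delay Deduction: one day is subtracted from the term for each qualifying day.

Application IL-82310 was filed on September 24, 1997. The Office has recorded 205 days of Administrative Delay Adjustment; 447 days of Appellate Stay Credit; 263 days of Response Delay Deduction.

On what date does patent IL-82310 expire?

2019-10-18

Base term: filing date + 21 years → 24 September 2018.
Administrative Delay Adjustment: +205 days → 17 April 2019.
Appellate Stay Credit: +447 days → 7 July 2020.
Response Delay Deduction: −263 days → 18 October 2019.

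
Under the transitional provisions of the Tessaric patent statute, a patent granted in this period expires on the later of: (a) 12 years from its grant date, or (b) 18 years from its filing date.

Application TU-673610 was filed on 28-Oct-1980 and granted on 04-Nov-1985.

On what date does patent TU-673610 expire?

October 28, 1998

(a) grant + 12 years → 4 November 1997.
(b) filing + 18 years → 28 October 1998.
Later of the two: 28 October 1998.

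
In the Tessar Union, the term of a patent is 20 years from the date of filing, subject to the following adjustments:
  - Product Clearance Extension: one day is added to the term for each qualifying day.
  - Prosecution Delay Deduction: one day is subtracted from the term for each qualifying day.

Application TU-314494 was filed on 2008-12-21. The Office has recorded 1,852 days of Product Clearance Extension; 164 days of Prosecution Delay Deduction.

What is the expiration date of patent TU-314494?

Base term: filing date + 20 years → 21 December 2028.
Product Clearance Extension: +1852 days → 16 January 2034.
Prosecution Delay Deduction: −164 days → 5 August 2033.

August 5, 2033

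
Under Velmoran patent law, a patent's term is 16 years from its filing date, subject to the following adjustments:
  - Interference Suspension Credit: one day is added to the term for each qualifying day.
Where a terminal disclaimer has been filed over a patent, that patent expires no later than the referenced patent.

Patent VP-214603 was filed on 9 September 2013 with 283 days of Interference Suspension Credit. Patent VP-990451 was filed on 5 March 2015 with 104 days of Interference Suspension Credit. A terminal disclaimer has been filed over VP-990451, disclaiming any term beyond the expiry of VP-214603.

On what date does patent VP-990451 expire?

Natural term of VP-990451:
  Base: filing + 16 years → 5 March 2031.
  Interference Suspension Credit: +104 days → 17 June 2031.
Expiry of referenced patent VP-214603:
  Base: filing + 16 years → 9 September 2029.
  Interference Suspension Credit: +283 days → 19 June 2030.
Terminal disclaimer: VP-990451 expires on the earlier of 17 June 2031 and 19 June 2030.

June 19, 2030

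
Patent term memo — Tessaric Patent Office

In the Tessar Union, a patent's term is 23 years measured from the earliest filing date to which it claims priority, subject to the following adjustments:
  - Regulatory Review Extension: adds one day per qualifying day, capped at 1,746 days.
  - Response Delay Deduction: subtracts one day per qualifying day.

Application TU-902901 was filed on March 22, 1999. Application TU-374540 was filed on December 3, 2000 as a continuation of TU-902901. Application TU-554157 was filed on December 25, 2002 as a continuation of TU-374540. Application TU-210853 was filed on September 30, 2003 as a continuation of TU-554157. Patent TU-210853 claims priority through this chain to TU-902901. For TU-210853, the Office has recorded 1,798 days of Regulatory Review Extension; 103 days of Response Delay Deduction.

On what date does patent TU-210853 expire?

Earliest priority filing: 22 March 1999.
Base term: 22 March 1999 + 23 years → 22 March 2022.
Regulatory Review Extension: 1798 days claimed exceeds the 1746-day cap, so +1746 days → 1 January 2027.
Response Delay Deduction: −103 days → 20 September 2026.

September 20, 2026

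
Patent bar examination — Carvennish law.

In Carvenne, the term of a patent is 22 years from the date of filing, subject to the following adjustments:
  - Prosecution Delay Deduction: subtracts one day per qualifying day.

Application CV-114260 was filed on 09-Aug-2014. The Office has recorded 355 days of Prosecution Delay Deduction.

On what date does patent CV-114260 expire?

August 20, 2035

Base term: filing date + 22 years → 9 August 2036.
Prosecution Delay Deduction: −355 days → 20 August 2035.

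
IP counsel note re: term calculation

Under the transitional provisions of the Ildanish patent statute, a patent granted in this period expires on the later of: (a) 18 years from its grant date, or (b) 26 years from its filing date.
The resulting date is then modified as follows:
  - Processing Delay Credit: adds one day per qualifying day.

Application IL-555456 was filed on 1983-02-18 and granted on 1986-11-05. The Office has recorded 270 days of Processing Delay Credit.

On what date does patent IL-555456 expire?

November 15, 2009

(a) grant + 18 years → 5 November 2004.
(b) filing + 26 years → 18 February 2009.
Later of the two: 18 February 2009.
Processing Delay Credit: +270 days → 15 November 2009.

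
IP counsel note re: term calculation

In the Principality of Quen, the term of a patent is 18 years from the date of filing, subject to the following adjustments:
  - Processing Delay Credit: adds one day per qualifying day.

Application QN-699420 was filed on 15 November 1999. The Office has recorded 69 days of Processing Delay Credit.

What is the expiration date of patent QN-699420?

Base term: filing date + 18 years → 15 November 2017.
Processing Delay Credit: +69 days → 23 January 2018.

January 23, 2018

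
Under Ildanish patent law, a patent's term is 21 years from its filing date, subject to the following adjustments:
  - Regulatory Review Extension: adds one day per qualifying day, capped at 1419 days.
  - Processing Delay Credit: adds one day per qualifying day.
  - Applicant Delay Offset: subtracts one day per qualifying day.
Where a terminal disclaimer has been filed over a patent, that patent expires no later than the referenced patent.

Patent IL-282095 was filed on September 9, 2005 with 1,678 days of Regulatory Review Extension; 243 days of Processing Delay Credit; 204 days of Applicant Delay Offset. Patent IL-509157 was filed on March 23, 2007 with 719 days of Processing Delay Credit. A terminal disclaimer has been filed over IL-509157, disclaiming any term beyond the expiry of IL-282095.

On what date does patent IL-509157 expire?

Natural term of IL-509157:
  Base: filing + 21 years → 23 March 2028.
  Processing Delay Credit: +719 days → 12 March 2030.
Expiry of referenced patent IL-282095:
  Base: filing + 21 years → 9 September 2026.
  Regulatory Review Extension: 1678 days claimed exceeds the 1419-day cap, so +1419 days → 29 July 2030.
  Processing Delay Credit: +243 days → 29 March 2031.
  Applicant Delay Offset: −204 days → 6 September 2030.
Terminal disclaimer: IL-509157 expires on the earlier of 12 March 2030 and 6 September 2030.

March 12, 2030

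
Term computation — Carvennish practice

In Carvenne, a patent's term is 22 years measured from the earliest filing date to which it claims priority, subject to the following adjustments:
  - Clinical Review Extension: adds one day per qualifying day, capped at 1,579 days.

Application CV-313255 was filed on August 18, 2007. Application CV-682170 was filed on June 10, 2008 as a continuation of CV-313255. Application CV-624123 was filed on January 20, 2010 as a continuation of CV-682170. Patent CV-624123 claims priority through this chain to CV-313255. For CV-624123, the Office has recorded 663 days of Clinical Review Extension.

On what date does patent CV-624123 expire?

Earliest priority filing: 18 August 2007.
Base term: 18 August 2007 + 22 years → 18 August 2029.
Clinical Review Extension: 663 days (within the 1579-day cap) → +663 days → 12 June 2031.

2031-06-12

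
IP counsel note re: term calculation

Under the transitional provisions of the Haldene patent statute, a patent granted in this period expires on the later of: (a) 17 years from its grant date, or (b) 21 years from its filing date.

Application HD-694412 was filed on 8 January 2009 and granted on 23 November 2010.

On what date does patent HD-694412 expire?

January 8, 2030

(a) grant + 17 years → 23 November 2027.
(b) filing + 21 years → 8 January 2030.
Later of the two: 8 January 2030.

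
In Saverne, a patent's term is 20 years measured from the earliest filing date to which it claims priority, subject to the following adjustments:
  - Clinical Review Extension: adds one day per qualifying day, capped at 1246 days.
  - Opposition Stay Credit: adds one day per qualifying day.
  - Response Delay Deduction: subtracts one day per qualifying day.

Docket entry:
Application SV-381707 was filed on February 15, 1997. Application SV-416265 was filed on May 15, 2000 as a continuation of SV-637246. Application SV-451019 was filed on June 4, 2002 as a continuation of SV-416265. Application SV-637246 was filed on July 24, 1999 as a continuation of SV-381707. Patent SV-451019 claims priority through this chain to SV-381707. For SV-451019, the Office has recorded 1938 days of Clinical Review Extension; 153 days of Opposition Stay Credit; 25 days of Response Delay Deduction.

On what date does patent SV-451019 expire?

Earliest priority filing: 15 February 1997.
Base term: 15 February 1997 + 20 years → 15 February 2017.
Clinical Review Extension: 1938 days claimed exceeds the 1246-day cap, so +1246 days → 15 July 2020.
Opposition Stay Credit: +153 days → 15 December 2020.
Response Delay Deduction: −25 days → 20 November 2020.

2020-11-20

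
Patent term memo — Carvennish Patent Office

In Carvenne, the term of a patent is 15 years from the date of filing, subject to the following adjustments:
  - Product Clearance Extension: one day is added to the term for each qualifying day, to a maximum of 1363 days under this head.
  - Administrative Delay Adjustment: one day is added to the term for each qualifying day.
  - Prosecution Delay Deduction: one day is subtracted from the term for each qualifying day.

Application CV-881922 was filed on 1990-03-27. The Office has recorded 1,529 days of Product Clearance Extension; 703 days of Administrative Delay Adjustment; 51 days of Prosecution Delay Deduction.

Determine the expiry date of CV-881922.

Base term: filing date + 15 years → 27 March 2005.
Product Clearance Extension: 1529 days claimed exceeds the 1363-day cap, so +1363 days → 19 December 2008.
Administrative Delay Adjustment: +703 days → 22 November 2010.
Prosecution Delay Deduction: −51 days → 2 October 2010.

October 2, 2010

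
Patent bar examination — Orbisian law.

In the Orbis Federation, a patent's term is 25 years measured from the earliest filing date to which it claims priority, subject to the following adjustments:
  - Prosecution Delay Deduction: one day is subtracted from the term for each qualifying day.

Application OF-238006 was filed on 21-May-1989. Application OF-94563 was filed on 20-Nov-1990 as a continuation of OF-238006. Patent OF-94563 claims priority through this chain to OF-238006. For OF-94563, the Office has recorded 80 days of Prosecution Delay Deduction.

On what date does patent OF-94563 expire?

March 2, 2014

Earliest priority filing: 21 May 1989.
Base term: 21 May 1989 + 25 years → 21 May 2014.
Prosecution Delay Deduction: −80 days → 2 March 2014.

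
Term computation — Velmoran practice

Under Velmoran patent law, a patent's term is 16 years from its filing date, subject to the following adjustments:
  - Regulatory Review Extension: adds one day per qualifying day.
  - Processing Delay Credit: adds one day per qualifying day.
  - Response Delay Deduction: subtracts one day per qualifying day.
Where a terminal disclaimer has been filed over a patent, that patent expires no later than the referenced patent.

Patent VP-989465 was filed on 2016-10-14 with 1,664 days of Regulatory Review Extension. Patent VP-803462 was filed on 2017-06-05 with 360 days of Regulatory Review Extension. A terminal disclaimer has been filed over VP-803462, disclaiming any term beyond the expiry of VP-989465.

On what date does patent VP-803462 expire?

2034-05-31

Natural term of VP-803462:
  Base: filing + 16 years → 5 June 2033.
  Regulatory Review Extension: +360 days → 31 May 2034.
Expiry of referenced patent VP-989465:
  Base: filing + 16 years → 14 October 2032.
  Regulatory Review Extension: +1664 days → 5 May 2037.
Terminal disclaimer: VP-803462 expires on the earlier of 31 May 2034 and 5 May 2037.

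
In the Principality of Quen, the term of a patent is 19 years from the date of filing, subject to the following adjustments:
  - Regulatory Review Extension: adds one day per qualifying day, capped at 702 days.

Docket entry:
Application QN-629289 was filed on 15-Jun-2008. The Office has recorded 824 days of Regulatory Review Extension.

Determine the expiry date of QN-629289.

Base term: filing date + 19 years → 15 June 2027.
Regulatory Review Extension: 824 days claimed exceeds the 702-day cap, so +702 days → 17 May 2029.

May 17, 2029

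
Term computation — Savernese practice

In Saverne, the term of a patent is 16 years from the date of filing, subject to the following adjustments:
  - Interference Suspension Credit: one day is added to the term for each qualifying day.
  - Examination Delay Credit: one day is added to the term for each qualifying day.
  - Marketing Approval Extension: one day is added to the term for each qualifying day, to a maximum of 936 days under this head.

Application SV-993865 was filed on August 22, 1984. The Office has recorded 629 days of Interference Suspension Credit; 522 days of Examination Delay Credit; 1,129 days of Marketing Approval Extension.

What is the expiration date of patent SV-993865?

Base term: filing date + 16 years → 22 August 2000.
Interference Suspension Credit: +629 days → 13 May 2002.
Examination Delay Credit: +522 days → 17 October 2003.
Marketing Approval Extension: 1129 days claimed exceeds the 936-day cap, so +936 days → 10 May 2006.

2006-05-10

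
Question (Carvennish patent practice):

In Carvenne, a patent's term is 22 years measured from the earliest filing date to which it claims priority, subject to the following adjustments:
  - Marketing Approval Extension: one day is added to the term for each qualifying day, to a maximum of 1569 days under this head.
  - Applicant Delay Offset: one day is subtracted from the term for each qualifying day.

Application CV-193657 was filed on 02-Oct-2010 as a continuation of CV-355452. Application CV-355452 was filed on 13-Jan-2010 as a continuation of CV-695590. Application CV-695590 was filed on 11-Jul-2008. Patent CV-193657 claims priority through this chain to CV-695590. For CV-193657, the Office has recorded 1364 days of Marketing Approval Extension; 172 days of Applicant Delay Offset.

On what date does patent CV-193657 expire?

2033-10-15

Earliest priority filing: 11 July 2008.
Base term: 11 July 2008 + 22 years → 11 July 2030.
Marketing Approval Extension: 1364 days (within the 1569-day cap) → +1364 days → 5 April 2034.
Applicant Delay Offset: −172 days → 15 October 2033.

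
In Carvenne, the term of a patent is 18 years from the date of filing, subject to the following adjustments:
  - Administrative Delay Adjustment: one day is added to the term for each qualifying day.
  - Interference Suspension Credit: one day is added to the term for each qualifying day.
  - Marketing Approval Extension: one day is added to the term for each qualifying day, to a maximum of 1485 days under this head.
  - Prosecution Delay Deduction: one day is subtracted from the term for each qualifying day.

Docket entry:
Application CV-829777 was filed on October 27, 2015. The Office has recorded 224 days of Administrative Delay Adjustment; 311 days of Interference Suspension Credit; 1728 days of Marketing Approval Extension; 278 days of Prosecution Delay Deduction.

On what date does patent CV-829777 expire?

August 4, 2038

Base term: filing date + 18 years → 27 October 2033.
Administrative Delay Adjustment: +224 days → 8 June 2034.
Interference Suspension Credit: +311 days → 15 April 2035.
Marketing Approval Extension: 1728 days claimed exceeds the 1485-day cap, so +1485 days → 9 May 2039.
Prosecution Delay Deduction: −278 days → 4 August 2038.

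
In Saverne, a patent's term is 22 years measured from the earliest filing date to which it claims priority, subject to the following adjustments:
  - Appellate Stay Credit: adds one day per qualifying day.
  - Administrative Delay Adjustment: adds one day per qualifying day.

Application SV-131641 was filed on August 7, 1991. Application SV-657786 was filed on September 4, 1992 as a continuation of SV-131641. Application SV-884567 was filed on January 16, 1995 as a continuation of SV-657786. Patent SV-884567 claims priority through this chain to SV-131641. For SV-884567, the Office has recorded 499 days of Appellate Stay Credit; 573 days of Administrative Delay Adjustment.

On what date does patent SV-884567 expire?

2016-07-14

Earliest priority filing: 7 August 1991.
Base term: 7 August 1991 + 22 years → 7 August 2013.
Appellate Stay Credit: +499 days → 19 December 2014.
Administrative Delay Adjustment: +573 days → 14 July 2016.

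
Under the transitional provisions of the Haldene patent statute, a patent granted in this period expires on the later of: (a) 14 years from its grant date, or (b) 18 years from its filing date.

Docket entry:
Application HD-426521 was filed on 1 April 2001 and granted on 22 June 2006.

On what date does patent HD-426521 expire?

(a) grant + 14 years → 22 June 2020.
(b) filing + 18 years → 1 April 2019.
Later of the two: 22 June 2020.

June 22, 2020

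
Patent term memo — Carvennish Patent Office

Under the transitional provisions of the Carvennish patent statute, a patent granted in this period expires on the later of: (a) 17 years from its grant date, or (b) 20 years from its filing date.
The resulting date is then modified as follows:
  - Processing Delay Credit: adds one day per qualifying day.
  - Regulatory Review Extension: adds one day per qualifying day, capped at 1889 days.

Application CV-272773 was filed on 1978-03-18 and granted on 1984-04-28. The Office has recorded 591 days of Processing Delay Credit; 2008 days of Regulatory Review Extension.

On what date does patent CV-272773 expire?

February 11, 2008

(a) grant + 17 years → 28 April 2001.
(b) filing + 20 years → 18 March 1998.
Later of the two: 28 April 2001.
Processing Delay Credit: +591 days → 10 December 2002.
Regulatory Review Extension: 2008 days claimed exceeds the 1889-day cap, so +1889 days → 11 February 2008.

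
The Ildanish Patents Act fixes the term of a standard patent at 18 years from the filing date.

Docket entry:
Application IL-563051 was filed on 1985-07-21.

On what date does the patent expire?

2003-07-21

Filing date + 18 years → 21 July 2003.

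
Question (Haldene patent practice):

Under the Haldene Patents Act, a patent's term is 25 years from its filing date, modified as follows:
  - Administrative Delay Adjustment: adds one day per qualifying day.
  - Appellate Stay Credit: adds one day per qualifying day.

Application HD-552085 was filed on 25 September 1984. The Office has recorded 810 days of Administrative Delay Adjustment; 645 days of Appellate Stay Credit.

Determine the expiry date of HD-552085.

September 19, 2013

Base term: filing date + 25 years → 25 September 2009.
Administrative Delay Adjustment: +810 days → 14 December 2011.
Appellate Stay Credit: +645 days → 19 September 2013.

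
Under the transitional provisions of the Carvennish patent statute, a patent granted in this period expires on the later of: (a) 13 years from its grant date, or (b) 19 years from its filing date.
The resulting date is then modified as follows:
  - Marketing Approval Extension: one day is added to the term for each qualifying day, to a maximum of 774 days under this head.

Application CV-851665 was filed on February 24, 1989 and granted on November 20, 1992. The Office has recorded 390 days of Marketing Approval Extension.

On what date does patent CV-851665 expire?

(a) grant + 13 years → 20 November 2005.
(b) filing + 19 years → 24 February 2008.
Later of the two: 24 February 2008.
Marketing Approval Extension: 390 days (within the 774-day cap) → +390 days → 20 March 2009.

2009-03-20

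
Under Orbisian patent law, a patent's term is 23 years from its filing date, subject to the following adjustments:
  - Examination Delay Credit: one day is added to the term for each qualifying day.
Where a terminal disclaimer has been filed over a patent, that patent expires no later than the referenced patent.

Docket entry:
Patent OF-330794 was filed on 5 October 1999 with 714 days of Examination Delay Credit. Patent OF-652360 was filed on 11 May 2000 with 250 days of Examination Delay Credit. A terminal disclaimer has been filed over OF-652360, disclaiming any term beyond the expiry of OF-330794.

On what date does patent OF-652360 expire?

2024-01-16

Natural term of OF-652360:
  Base: filing + 23 years → 11 May 2023.
  Examination Delay Credit: +250 days → 16 January 2024.
Expiry of referenced patent OF-330794:
  Base: filing + 23 years → 5 October 2022.
  Examination Delay Credit: +714 days → 18 September 2024.
Terminal disclaimer: OF-652360 expires on the earlier of 16 January 2024 and 18 September 2024.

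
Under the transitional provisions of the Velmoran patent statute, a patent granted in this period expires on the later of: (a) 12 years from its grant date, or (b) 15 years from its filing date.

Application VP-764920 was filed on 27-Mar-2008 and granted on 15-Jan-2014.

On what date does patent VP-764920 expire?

(a) grant + 12 years → 15 January 2026.
(b) filing + 15 years → 27 March 2023.
Later of the two: 15 January 2026.

January 15, 2026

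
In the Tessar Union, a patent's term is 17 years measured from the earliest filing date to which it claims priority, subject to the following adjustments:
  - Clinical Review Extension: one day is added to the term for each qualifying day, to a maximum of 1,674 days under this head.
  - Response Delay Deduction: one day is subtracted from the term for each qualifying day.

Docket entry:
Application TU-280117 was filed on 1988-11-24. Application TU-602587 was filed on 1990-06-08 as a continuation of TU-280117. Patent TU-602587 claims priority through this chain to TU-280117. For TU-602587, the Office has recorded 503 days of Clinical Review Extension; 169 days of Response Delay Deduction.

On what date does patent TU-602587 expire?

Earliest priority filing: 24 November 1988.
Base term: 24 November 1988 + 17 years → 24 November 2005.
Clinical Review Extension: 503 days (within the 1674-day cap) → +503 days → 11 April 2007.
Response Delay Deduction: −169 days → 24 October 2006.

2006-10-24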